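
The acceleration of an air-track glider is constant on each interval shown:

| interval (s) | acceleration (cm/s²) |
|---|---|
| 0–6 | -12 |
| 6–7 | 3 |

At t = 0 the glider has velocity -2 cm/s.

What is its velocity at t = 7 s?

Δv equals the area under the a-t graph; then v = v₀ + Δv.
0–6 s: -12 × 6 = -72 cm/s
6–7 s: 3 × 1 = 3 cm/s
Δv = -69 cm/s, so v(7) = -2 + (-69) = -71 cm/s.

-71 cm/s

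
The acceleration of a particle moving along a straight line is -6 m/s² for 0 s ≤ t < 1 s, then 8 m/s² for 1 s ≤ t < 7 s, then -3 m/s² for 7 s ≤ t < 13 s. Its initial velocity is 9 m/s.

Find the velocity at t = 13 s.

Δv equals the area under the a-t graph; then v = v₀ + Δv.
0–1 s: -6 × 1 = -6 m/s
1–7 s: 8 × 6 = 48 m/s
7–13 s: -3 × 6 = -18 m/s
Δv = 24 m/s, so v(13) = 9 + (24) = 33 m/s.

33 m/s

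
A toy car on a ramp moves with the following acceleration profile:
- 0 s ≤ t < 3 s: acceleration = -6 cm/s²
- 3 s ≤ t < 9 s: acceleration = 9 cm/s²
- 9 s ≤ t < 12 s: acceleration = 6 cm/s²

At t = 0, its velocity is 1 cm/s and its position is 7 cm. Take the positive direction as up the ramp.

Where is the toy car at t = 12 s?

On each constant-a segment, Δv = aΔt and Δx = v₀Δt + ½aΔt²; chain segment to segment.
0–3 s: v starts 1 cm/s; Δx = 1·3 + ½·-6·3² = -24 cm; v ends -17 cm/s.
3–9 s: v starts -17 cm/s; Δx = -17·6 + ½·9·6² = 60 cm; v ends 37 cm/s.
9–12 s: v starts 37 cm/s; Δx = 37·3 + ½·6·3² = 138 cm; v ends 55 cm/s.
x(12) = 7 + Σ Δx = 181 cm.

181 cm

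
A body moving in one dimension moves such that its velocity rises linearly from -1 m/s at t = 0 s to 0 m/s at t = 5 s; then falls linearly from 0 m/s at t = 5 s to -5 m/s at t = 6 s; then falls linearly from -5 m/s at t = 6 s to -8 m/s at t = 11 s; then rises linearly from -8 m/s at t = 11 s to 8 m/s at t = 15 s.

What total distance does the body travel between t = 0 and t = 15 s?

53.5 m

Distance (not displacement) is the total path length: add the absolute areas under v-t.
0–5 s: |½(-1 + 0)(5)| = 2.5 m
5–6 s: |½(0 + -5)(1)| = 2.5 m
6–11 s: |½(-5 + -8)(5)| = 32.5 m
11–15 s: v = 0 at t = 13 s; triangle areas 8 + 8 = 16 m
Total distance = 53.5 m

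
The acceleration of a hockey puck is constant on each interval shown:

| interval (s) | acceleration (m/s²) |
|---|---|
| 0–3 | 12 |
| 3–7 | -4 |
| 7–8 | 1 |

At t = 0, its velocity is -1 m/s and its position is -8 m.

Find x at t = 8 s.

170.5 m

On each constant-a segment, Δv = aΔt and Δx = v₀Δt + ½aΔt²; chain segment to segment.
0–3 s: v starts -1 m/s; Δx = -1·3 + ½·12·3² = 51 m; v ends 35 m/s.
3–7 s: v starts 35 m/s; Δx = 35·4 + ½·-4·4² = 108 m; v ends 19 m/s.
7–8 s: v starts 19 m/s; Δx = 19·1 + ½·1·1² = 19.5 m; v ends 20 m/s.
x(8) = -8 + Σ Δx = 170.5 m.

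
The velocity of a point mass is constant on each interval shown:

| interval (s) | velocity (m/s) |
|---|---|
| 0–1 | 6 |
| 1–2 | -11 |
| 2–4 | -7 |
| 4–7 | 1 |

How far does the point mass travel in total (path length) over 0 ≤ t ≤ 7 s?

Distance (not displacement) is the total path length: add the absolute areas under v-t.
0–1 s: |6| × 1 = 6 m
1–2 s: |-11| × 1 = 11 m
2–4 s: |-7| × 2 = 14 m
4–7 s: |1| × 3 = 3 m
Total distance = 34 m

34 m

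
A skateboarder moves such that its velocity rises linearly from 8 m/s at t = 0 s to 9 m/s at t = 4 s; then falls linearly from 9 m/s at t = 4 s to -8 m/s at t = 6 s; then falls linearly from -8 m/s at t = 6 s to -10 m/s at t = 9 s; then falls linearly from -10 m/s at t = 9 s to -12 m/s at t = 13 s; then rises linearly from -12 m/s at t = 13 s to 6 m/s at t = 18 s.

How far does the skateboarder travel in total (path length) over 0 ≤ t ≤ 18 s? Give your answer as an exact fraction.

Total distance travelled is ∫|v| dt — sum the magnitudes of each area piece.
0–4 s: |½(8 + 9)(4)| = 34 m
4–6 s: v = 0 at t = 86/17 s; triangle areas 81/17 + 64/17 = 145/17 m
6–9 s: |½(-8 + -10)(3)| = 27 m
9–13 s: |½(-10 + -12)(4)| = 44 m
13–18 s: v = 0 at t = 49/3 s; triangle areas 20 + 5 = 25 m
Total distance = 2355/17 m

2355/17 m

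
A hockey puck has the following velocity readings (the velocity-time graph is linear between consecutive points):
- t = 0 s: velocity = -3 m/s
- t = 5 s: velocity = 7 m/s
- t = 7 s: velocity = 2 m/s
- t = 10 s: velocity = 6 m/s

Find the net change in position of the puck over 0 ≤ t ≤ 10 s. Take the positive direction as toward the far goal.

Displacement is the signed area under the v-t curve.
0–5 s: ½(-3 + 7)(5) = 10 m
5–7 s: ½(7 + 2)(2) = 9 m
7–10 s: ½(2 + 6)(3) = 12 m
Net displacement = 31 m

31 m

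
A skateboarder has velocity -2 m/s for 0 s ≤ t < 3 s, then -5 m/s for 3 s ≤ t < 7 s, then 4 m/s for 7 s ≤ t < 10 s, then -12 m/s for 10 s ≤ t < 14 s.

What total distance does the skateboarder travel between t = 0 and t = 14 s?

Total distance travelled is ∫|v| dt — sum the magnitudes of each area piece.
0–3 s: |-2| × 3 = 6 m
3–7 s: |-5| × 4 = 20 m
7–10 s: |4| × 3 = 12 m
10–14 s: |-12| × 4 = 48 m
Total distance = 86 m

86 m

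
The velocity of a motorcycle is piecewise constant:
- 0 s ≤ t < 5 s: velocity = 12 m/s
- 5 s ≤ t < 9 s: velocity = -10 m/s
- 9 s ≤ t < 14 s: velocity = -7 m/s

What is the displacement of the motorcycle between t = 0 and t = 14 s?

Net displacement equals the area under the velocity-time graph (areas below the axis count negative).
0–5 s: 12 × 5 = 60 m
5–9 s: -10 × 4 = -40 m
9–14 s: -7 × 5 = -35 m
Net displacement = -15 m

-15 m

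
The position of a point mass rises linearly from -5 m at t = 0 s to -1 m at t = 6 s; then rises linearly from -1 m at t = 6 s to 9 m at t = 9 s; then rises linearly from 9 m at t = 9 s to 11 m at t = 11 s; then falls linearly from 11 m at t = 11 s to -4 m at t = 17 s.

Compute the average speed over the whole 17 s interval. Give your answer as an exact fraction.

Average speed = (total path length)/(elapsed time); on a piecewise-linear x-t graph the path length is Σ|Δx|.
0–6 s: |Δx| = |-1 − -5| = 4 m
6–9 s: |Δx| = |9 − -1| = 10 m
9–11 s: |Δx| = |11 − 9| = 2 m
11–17 s: |Δx| = |-4 − 11| = 15 m
Total path = 31 m; average speed = 31/17 = 31/17 m/s.

31/17 m/s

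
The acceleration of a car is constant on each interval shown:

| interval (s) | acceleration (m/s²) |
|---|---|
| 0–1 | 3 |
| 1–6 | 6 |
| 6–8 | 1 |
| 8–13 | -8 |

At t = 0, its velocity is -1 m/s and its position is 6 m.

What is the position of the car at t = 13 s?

On each constant-a segment, Δv = aΔt and Δx = v₀Δt + ½aΔt²; chain segment to segment.
0–1 s: v starts -1 m/s; Δx = -1·1 + ½·3·1² = 0.5 m; v ends 2 m/s.
1–6 s: v starts 2 m/s; Δx = 2·5 + ½·6·5² = 85 m; v ends 32 m/s.
6–8 s: v starts 32 m/s; Δx = 32·2 + ½·1·2² = 66 m; v ends 34 m/s.
8–13 s: v starts 34 m/s; Δx = 34·5 + ½·-8·5² = 70 m; v ends -6 m/s.
x(13) = 6 + Σ Δx = 227.5 m.

227.5 m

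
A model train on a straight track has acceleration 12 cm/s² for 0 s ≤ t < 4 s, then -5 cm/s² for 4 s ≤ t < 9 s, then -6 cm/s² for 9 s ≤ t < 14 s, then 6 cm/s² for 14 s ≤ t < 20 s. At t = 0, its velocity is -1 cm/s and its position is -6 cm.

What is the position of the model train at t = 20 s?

On each constant-a segment, Δv = aΔt and Δx = v₀Δt + ½aΔt²; chain segment to segment.
0–4 s: v starts -1 cm/s; Δx = -1·4 + ½·12·4² = 92 cm; v ends 47 cm/s.
4–9 s: v starts 47 cm/s; Δx = 47·5 + ½·-5·5² = 172.5 cm; v ends 22 cm/s.
9–14 s: v starts 22 cm/s; Δx = 22·5 + ½·-6·5² = 35 cm; v ends -8 cm/s.
14–20 s: v starts -8 cm/s; Δx = -8·6 + ½·6·6² = 60 cm; v ends 28 cm/s.
x(20) = -6 + Σ Δx = 353.5 cm.

353.5 cm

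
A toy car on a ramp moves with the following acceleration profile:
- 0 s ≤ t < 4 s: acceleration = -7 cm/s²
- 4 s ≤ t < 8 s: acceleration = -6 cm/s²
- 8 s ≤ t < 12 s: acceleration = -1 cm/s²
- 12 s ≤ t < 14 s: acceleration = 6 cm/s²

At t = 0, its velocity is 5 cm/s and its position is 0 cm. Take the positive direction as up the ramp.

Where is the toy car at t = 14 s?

On each constant-a segment, Δv = aΔt and Δx = v₀Δt + ½aΔt²; chain segment to segment.
0–4 s: v starts 5 cm/s; Δx = 5·4 + ½·-7·4² = -36 cm; v ends -23 cm/s.
4–8 s: v starts -23 cm/s; Δx = -23·4 + ½·-6·4² = -140 cm; v ends -47 cm/s.
8–12 s: v starts -47 cm/s; Δx = -47·4 + ½·-1·4² = -196 cm; v ends -51 cm/s.
12–14 s: v starts -51 cm/s; Δx = -51·2 + ½·6·2² = -90 cm; v ends -39 cm/s.
x(14) = 0 + Σ Δx = -462 cm.

-462 cm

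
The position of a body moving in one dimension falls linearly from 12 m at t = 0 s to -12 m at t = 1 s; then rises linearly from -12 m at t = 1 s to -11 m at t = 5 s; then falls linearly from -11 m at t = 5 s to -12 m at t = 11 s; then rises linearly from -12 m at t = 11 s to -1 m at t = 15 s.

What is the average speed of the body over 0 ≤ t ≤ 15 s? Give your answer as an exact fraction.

Average speed = (total path length)/(elapsed time); on a piecewise-linear x-t graph the path length is Σ|Δx|.
0–1 s: |Δx| = |-12 − 12| = 24 m
1–5 s: |Δx| = |-11 − -12| = 1 m
5–11 s: |Δx| = |-12 − -11| = 1 m
11–15 s: |Δx| = |-1 − -12| = 11 m
Total path = 37 m; average speed = 37/15 = 37/15 m/s.

37/15 m/s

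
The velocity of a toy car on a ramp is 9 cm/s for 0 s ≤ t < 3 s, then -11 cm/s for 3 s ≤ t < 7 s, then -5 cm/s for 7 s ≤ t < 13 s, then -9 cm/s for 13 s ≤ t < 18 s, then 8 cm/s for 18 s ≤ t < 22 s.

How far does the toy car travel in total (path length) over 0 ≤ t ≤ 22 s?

178 cm

Total distance travelled is ∫|v| dt — sum the magnitudes of each area piece.
0–3 s: |9| × 3 = 27 cm
3–7 s: |-11| × 4 = 44 cm
7–13 s: |-5| × 6 = 30 cm
13–18 s: |-9| × 5 = 45 cm
18–22 s: |8| × 4 = 32 cm
Total distance = 178 cm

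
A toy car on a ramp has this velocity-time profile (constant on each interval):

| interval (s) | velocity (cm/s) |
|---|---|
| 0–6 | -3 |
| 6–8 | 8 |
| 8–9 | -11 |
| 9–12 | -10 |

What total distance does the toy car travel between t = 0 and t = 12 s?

75 cm

Distance (not displacement) is the total path length: add the absolute areas under v-t.
0–6 s: |-3| × 6 = 18 cm
6–8 s: |8| × 2 = 16 cm
8–9 s: |-11| × 1 = 11 cm
9–12 s: |-10| × 3 = 30 cm
Total distance = 75 cm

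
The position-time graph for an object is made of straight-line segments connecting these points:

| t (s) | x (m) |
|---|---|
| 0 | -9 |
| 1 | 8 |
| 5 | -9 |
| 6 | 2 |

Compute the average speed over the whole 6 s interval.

7.5 m/s

Average speed = (total path length)/(elapsed time); on a piecewise-linear x-t graph the path length is Σ|Δx|.
0–1 s: |Δx| = |8 − -9| = 17 m
1–5 s: |Δx| = |-9 − 8| = 17 m
5–6 s: |Δx| = |2 − -9| = 11 m
Total path = 45 m; average speed = 45/6 = 7.5 m/s.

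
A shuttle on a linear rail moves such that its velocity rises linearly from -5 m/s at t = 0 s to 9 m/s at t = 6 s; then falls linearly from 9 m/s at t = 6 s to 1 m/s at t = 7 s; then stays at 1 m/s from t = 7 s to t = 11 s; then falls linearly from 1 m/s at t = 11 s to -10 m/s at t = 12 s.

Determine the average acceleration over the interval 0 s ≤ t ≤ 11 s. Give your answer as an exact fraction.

6/11 m/s²

Average acceleration = Δv/Δt = (1 − -5)/(11 − 0) = 6/11 m/s².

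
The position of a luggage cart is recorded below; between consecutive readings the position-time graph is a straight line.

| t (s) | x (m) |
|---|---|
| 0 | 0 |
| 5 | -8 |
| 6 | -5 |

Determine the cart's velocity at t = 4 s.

-1.6 m/s

Velocity is the slope of the x-t graph on 0–5 s: (-8 − 0)/(5 − 0) = -1.6 m/s.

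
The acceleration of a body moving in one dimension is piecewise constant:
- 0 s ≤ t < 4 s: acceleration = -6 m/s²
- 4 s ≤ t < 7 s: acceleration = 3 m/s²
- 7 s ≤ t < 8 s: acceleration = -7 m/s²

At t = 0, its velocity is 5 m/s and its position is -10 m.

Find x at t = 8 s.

On each constant-a segment, Δv = aΔt and Δx = v₀Δt + ½aΔt²; chain segment to segment.
0–4 s: v starts 5 m/s; Δx = 5·4 + ½·-6·4² = -28 m; v ends -19 m/s.
4–7 s: v starts -19 m/s; Δx = -19·3 + ½·3·3² = -43.5 m; v ends -10 m/s.
7–8 s: v starts -10 m/s; Δx = -10·1 + ½·-7·1² = -13.5 m; v ends -17 m/s.
x(8) = -10 + Σ Δx = -95 m.

-95 m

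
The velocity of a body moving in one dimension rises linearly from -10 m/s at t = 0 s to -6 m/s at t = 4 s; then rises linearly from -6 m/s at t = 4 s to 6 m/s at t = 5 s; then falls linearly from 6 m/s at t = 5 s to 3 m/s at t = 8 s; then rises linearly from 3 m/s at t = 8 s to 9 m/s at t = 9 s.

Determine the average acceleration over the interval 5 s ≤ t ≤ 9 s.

Average acceleration = Δv/Δt = (9 − 6)/(9 − 5) = 0.75 m/s².

0.75 m/s²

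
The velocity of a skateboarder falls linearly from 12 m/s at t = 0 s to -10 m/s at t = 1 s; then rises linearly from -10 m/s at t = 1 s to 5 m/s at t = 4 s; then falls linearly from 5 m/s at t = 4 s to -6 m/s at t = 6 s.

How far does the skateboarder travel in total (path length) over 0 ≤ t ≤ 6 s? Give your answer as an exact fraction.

Total distance travelled is ∫|v| dt — sum the magnitudes of each area piece.
0–1 s: v = 0 at t = 6/11 s; triangle areas 36/11 + 25/11 = 61/11 m
1–4 s: v = 0 at t = 3 s; triangle areas 10 + 2.5 = 12.5 m
4–6 s: v = 0 at t = 54/11 s; triangle areas 25/11 + 36/11 = 61/11 m
Total distance = 519/22 m

519/22 m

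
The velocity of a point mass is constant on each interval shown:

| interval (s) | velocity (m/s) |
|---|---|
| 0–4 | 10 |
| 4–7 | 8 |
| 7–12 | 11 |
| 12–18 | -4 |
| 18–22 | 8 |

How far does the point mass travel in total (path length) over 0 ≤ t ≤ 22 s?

Total distance travelled is ∫|v| dt — sum the magnitudes of each area piece.
0–4 s: |10| × 4 = 40 m
4–7 s: |8| × 3 = 24 m
7–12 s: |11| × 5 = 55 m
12–18 s: |-4| × 6 = 24 m
18–22 s: |8| × 4 = 32 m
Total distance = 175 m

175 m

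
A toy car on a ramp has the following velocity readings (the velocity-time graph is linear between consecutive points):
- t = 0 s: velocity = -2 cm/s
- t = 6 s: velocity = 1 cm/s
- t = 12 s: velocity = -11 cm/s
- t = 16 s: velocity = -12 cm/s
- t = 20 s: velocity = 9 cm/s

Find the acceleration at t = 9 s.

-2 cm/s²

Acceleration is the slope of the v-t graph on 6–12 s: (-11 − 1)/(12 − 6) = -2 cm/s².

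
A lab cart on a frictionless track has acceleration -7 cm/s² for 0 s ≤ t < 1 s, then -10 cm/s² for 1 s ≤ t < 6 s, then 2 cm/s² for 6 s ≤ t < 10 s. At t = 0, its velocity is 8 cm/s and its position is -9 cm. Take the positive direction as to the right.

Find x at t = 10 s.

On each constant-a segment, Δv = aΔt and Δx = v₀Δt + ½aΔt²; chain segment to segment.
0–1 s: v starts 8 cm/s; Δx = 8·1 + ½·-7·1² = 4.5 cm; v ends 1 cm/s.
1–6 s: v starts 1 cm/s; Δx = 1·5 + ½·-10·5² = -120 cm; v ends -49 cm/s.
6–10 s: v starts -49 cm/s; Δx = -49·4 + ½·2·4² = -180 cm; v ends -41 cm/s.
x(10) = -9 + Σ Δx = -304.5 cm.

-304.5 cm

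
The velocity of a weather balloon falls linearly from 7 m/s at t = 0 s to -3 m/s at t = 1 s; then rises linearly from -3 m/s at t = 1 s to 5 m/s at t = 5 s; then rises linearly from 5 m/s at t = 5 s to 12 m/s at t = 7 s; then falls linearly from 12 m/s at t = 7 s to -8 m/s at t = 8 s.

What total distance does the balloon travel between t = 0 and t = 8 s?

Distance (not displacement) is the total path length: add the absolute areas under v-t.
0–1 s: v = 0 at t = 0.7 s; triangle areas 2.45 + 0.45 = 2.9 m
1–5 s: v = 0 at t = 2.5 s; triangle areas 2.25 + 6.25 = 8.5 m
5–7 s: |½(5 + 12)(2)| = 17 m
7–8 s: v = 0 at t = 7.6 s; triangle areas 3.6 + 1.6 = 5.2 m
Total distance = 33.6 m

33.6 m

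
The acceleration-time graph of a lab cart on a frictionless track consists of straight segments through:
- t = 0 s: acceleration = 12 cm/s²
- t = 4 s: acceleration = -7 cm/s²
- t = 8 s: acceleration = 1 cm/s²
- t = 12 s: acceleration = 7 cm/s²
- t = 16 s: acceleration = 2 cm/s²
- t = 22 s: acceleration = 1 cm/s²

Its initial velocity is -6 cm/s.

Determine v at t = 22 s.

35 cm/s

Δv equals the area under the a-t graph; then v = v₀ + Δv.
0–4 s: ½(12 + -7)(4) = 10 cm/s
4–8 s: ½(-7 + 1)(4) = -12 cm/s
8–12 s: ½(1 + 7)(4) = 16 cm/s
12–16 s: ½(7 + 2)(4) = 18 cm/s
16–22 s: ½(2 + 1)(6) = 9 cm/s
Δv = 41 cm/s, so v(22) = -6 + (41) = 35 cm/s.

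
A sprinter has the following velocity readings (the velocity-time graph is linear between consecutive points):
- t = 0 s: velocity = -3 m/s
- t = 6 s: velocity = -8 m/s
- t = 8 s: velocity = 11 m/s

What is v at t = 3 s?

On 0–6 s the graph is linear from -3 to -8 m/s: v(3) = -3 + (-8 − -3)·(3 − 0)/(6 − 0) = -5.5 m/s.

-5.5 m/s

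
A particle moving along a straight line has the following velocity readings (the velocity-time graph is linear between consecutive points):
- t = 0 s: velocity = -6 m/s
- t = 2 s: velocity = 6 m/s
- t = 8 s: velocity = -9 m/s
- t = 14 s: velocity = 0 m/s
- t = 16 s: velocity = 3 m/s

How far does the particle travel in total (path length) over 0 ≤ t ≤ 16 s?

Distance (not displacement) is the total path length: add the absolute areas under v-t.
0–2 s: v = 0 at t = 1 s; triangle areas 3 + 3 = 6 m
2–8 s: v = 0 at t = 4.4 s; triangle areas 7.2 + 16.2 = 23.4 m
8–14 s: |½(-9 + 0)(6)| = 27 m
14–16 s: |½(0 + 3)(2)| = 3 m
Total distance = 59.4 m

59.4 m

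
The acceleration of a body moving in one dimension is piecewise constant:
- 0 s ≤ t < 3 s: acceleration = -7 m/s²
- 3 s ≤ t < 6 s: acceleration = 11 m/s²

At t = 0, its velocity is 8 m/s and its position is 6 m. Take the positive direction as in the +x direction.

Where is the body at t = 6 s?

9 m

On each constant-a segment, Δv = aΔt and Δx = v₀Δt + ½aΔt²; chain segment to segment.
0–3 s: v starts 8 m/s; Δx = 8·3 + ½·-7·3² = -7.5 m; v ends -13 m/s.
3–6 s: v starts -13 m/s; Δx = -13·3 + ½·11·3² = 10.5 m; v ends 20 m/s.
x(6) = 6 + Σ Δx = 9 m.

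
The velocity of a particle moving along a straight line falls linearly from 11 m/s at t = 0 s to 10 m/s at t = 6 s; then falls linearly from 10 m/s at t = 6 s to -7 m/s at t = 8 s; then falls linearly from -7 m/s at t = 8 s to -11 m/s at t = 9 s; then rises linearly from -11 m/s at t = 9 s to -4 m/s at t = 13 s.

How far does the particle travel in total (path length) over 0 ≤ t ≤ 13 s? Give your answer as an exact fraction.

Distance (not displacement) is the total path length: add the absolute areas under v-t.
0–6 s: |½(11 + 10)(6)| = 63 m
6–8 s: v = 0 at t = 122/17 s; triangle areas 100/17 + 49/17 = 149/17 m
8–9 s: |½(-7 + -11)(1)| = 9 m
9–13 s: |½(-11 + -4)(4)| = 30 m
Total distance = 1883/17 m

1883/17 m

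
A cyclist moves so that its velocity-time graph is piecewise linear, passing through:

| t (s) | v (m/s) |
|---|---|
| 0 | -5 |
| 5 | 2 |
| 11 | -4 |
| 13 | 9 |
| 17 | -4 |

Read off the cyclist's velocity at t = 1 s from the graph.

On 0–5 s the graph is linear from -5 to 2 m/s: v(1) = -5 + (2 − -5)·(1 − 0)/(5 − 0) = -3.6 m/s.

-3.6 m/s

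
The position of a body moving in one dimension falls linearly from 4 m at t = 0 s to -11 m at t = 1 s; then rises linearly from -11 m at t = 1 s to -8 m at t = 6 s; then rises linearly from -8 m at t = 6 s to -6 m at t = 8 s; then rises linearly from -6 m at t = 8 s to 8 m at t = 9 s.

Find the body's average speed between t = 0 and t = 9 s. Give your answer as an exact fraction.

Average speed = (total path length)/(elapsed time); on a piecewise-linear x-t graph the path length is Σ|Δx|.
0–1 s: |Δx| = |-11 − 4| = 15 m
1–6 s: |Δx| = |-8 − -11| = 3 m
6–8 s: |Δx| = |-6 − -8| = 2 m
8–9 s: |Δx| = |8 − -6| = 14 m
Total path = 34 m; average speed = 34/9 = 34/9 m/s.

34/9 m/s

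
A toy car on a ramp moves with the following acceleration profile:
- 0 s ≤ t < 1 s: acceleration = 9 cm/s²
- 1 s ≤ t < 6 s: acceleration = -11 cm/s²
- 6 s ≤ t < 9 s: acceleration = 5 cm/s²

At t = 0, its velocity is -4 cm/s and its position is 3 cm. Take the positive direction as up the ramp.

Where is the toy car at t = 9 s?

-236.5 cm

On each constant-a segment, Δv = aΔt and Δx = v₀Δt + ½aΔt²; chain segment to segment.
0–1 s: v starts -4 cm/s; Δx = -4·1 + ½·9·1² = 0.5 cm; v ends 5 cm/s.
1–6 s: v starts 5 cm/s; Δx = 5·5 + ½·-11·5² = -112.5 cm; v ends -50 cm/s.
6–9 s: v starts -50 cm/s; Δx = -50·3 + ½·5·3² = -127.5 cm; v ends -35 cm/s.
x(9) = 3 + Σ Δx = -236.5 cm.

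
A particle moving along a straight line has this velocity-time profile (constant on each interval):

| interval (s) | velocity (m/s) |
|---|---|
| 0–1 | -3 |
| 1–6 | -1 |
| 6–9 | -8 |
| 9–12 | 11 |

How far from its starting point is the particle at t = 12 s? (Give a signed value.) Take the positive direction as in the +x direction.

Displacement is the signed area under the v-t curve.
0–1 s: -3 × 1 = -3 m
1–6 s: -1 × 5 = -5 m
6–9 s: -8 × 3 = -24 m
9–12 s: 11 × 3 = 33 m
Net displacement = 1 m

1 m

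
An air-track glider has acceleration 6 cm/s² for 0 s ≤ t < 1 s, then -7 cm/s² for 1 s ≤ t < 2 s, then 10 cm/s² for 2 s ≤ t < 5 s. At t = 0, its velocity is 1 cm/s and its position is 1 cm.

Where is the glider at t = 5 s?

53.5 cm

On each constant-a segment, Δv = aΔt and Δx = v₀Δt + ½aΔt²; chain segment to segment.
0–1 s: v starts 1 cm/s; Δx = 1·1 + ½·6·1² = 4 cm; v ends 7 cm/s.
1–2 s: v starts 7 cm/s; Δx = 7·1 + ½·-7·1² = 3.5 cm; v ends 0 cm/s.
2–5 s: v starts 0 cm/s; Δx = 0·3 + ½·10·3² = 45 cm; v ends 30 cm/s.
x(5) = 1 + Σ Δx = 53.5 cm.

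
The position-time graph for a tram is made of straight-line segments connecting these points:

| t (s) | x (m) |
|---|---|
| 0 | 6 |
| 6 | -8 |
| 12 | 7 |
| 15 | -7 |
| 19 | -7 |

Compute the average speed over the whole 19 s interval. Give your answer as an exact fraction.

Average speed = (total path length)/(elapsed time); on a piecewise-linear x-t graph the path length is Σ|Δx|.
0–6 s: |Δx| = |-8 − 6| = 14 m
6–12 s: |Δx| = |7 − -8| = 15 m
12–15 s: |Δx| = |-7 − 7| = 14 m
15–19 s: |Δx| = |-7 − -7| = 0 m
Total path = 43 m; average speed = 43/19 = 43/19 m/s.

43/19 m/s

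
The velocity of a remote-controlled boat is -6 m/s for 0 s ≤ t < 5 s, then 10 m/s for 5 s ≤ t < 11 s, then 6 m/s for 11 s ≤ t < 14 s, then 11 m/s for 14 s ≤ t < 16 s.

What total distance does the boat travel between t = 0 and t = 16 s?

Distance (not displacement) is the total path length: add the absolute areas under v-t.
0–5 s: |-6| × 5 = 30 m
5–11 s: |10| × 6 = 60 m
11–14 s: |6| × 3 = 18 m
14–16 s: |11| × 2 = 22 m
Total distance = 130 m

130 m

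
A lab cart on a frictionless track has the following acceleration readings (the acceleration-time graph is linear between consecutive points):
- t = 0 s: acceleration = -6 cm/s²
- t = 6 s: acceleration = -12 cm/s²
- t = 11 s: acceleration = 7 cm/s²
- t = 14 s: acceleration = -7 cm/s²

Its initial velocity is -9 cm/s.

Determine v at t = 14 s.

-75.5 cm/s

Δv equals the area under the a-t graph; then v = v₀ + Δv.
0–6 s: ½(-6 + -12)(6) = -54 cm/s
6–11 s: ½(-12 + 7)(5) = -12.5 cm/s
11–14 s: ½(7 + -7)(3) = 0 cm/s
Δv = -66.5 cm/s, so v(14) = -9 + (-66.5) = -75.5 cm/s.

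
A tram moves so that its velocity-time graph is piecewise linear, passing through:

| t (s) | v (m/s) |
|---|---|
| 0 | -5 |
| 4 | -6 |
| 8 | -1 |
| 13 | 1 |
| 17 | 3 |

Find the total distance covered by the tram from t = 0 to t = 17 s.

46.5 m

Distance (not displacement) is the total path length: add the absolute areas under v-t.
0–4 s: |½(-5 + -6)(4)| = 22 m
4–8 s: |½(-6 + -1)(4)| = 14 m
8–13 s: v = 0 at t = 10.5 s; triangle areas 1.25 + 1.25 = 2.5 m
13–17 s: |½(1 + 3)(4)| = 8 m
Total distance = 46.5 m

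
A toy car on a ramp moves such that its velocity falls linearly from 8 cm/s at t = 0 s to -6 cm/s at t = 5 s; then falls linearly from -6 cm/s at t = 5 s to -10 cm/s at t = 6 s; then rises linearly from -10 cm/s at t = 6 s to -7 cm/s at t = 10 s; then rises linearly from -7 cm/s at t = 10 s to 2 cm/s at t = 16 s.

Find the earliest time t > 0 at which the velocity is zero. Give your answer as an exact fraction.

v changes sign on 0–5 s (from 8 to -6); the graph is linear there, so v = 0 at t = 0 + (-8)·(5 − 0)/(-6 − 8) = 20/7 s.

t = 20/7 s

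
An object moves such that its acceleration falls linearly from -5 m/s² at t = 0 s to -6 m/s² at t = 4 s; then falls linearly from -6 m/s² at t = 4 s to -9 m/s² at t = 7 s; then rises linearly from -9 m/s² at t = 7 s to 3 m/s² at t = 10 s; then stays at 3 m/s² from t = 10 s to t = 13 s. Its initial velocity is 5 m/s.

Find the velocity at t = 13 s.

Δv equals the area under the a-t graph; then v = v₀ + Δv.
0–4 s: ½(-5 + -6)(4) = -22 m/s
4–7 s: ½(-6 + -9)(3) = -22.5 m/s
7–10 s: ½(-9 + 3)(3) = -9 m/s
10–13 s: 3 × 3 = 9 m/s
Δv = -44.5 m/s, so v(13) = 5 + (-44.5) = -39.5 m/s.

-39.5 m/s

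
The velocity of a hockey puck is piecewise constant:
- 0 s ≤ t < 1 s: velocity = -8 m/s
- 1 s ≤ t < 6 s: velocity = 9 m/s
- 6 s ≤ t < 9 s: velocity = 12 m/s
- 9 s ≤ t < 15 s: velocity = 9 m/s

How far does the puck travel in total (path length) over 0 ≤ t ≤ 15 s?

Distance (not displacement) is the total path length: add the absolute areas under v-t.
0–1 s: |-8| × 1 = 8 m
1–6 s: |9| × 5 = 45 m
6–9 s: |12| × 3 = 36 m
9–15 s: |9| × 6 = 54 m
Total distance = 143 m

143 m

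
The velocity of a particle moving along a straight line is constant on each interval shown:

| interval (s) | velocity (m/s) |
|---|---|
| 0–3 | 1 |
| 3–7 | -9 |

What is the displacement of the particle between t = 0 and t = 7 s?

Net displacement equals the area under the velocity-time graph (areas below the axis count negative).
0–3 s: 1 × 3 = 3 m
3–7 s: -9 × 4 = -36 m
Net displacement = -33 m

-33 m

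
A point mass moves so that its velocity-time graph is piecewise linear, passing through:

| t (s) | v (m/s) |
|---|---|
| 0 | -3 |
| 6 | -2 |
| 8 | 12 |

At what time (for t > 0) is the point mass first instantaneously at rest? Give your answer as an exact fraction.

v changes sign on 6–8 s (from -2 to 12); the graph is linear there, so v = 0 at t = 6 + (2)·(8 − 6)/(12 − -2) = 44/7 s.

t = 44/7 s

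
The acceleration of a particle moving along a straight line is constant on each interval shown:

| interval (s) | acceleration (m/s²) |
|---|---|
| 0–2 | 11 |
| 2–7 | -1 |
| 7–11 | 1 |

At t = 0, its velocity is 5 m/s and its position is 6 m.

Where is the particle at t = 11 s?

On each constant-a segment, Δv = aΔt and Δx = v₀Δt + ½aΔt²; chain segment to segment.
0–2 s: v starts 5 m/s; Δx = 5·2 + ½·11·2² = 32 m; v ends 27 m/s.
2–7 s: v starts 27 m/s; Δx = 27·5 + ½·-1·5² = 122.5 m; v ends 22 m/s.
7–11 s: v starts 22 m/s; Δx = 22·4 + ½·1·4² = 96 m; v ends 26 m/s.
x(11) = 6 + Σ Δx = 256.5 m.

256.5 m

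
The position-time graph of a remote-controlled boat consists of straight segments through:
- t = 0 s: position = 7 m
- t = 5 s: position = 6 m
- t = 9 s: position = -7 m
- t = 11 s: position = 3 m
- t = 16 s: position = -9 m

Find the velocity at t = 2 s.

-0.2 m/s

Velocity is the slope of the x-t graph on 0–5 s: (6 − 7)/(5 − 0) = -0.2 m/s.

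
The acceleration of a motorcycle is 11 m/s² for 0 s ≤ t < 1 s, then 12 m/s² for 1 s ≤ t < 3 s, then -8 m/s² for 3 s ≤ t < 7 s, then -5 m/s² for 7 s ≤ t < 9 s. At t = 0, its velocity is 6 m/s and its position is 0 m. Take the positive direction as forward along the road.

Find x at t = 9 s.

177.5 m

On each constant-a segment, Δv = aΔt and Δx = v₀Δt + ½aΔt²; chain segment to segment.
0–1 s: v starts 6 m/s; Δx = 6·1 + ½·11·1² = 11.5 m; v ends 17 m/s.
1–3 s: v starts 17 m/s; Δx = 17·2 + ½·12·2² = 58 m; v ends 41 m/s.
3–7 s: v starts 41 m/s; Δx = 41·4 + ½·-8·4² = 100 m; v ends 9 m/s.
7–9 s: v starts 9 m/s; Δx = 9·2 + ½·-5·2² = 8 m; v ends -1 m/s.
x(9) = 0 + Σ Δx = 177.5 m.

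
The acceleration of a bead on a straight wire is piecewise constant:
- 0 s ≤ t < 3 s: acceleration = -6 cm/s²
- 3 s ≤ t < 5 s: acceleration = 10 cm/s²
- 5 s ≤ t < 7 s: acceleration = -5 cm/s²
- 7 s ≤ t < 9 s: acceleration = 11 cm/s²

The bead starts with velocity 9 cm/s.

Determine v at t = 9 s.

23 cm/s

Δv equals the area under the a-t graph; then v = v₀ + Δv.
0–3 s: -6 × 3 = -18 cm/s
3–5 s: 10 × 2 = 20 cm/s
5–7 s: -5 × 2 = -10 cm/s
7–9 s: 11 × 2 = 22 cm/s
Δv = 14 cm/s, so v(9) = 9 + (14) = 23 cm/s.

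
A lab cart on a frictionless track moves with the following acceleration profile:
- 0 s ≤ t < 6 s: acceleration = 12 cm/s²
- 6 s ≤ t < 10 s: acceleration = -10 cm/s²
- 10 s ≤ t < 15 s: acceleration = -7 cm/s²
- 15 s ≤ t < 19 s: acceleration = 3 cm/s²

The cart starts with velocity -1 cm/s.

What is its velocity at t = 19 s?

8 cm/s

Δv equals the area under the a-t graph; then v = v₀ + Δv.
0–6 s: 12 × 6 = 72 cm/s
6–10 s: -10 × 4 = -40 cm/s
10–15 s: -7 × 5 = -35 cm/s
15–19 s: 3 × 4 = 12 cm/s
Δv = 9 cm/s, so v(19) = -1 + (9) = 8 cm/s.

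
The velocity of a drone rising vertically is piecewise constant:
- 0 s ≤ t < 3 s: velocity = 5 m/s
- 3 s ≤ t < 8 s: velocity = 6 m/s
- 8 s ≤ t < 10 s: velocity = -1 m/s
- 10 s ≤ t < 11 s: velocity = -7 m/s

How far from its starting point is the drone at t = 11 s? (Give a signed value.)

36 m

Net displacement equals the area under the velocity-time graph (areas below the axis count negative).
0–3 s: 5 × 3 = 15 m
3–8 s: 6 × 5 = 30 m
8–10 s: -1 × 2 = -2 m
10–11 s: -7 × 1 = -7 m
Net displacement = 36 m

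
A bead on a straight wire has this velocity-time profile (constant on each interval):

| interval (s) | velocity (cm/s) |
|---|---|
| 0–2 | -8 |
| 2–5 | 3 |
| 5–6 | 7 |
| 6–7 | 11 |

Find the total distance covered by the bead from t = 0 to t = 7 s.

Total distance travelled is ∫|v| dt — sum the magnitudes of each area piece.
0–2 s: |-8| × 2 = 16 cm
2–5 s: |3| × 3 = 9 cm
5–6 s: |7| × 1 = 7 cm
6–7 s: |11| × 1 = 11 cm
Total distance = 43 cm

43 cm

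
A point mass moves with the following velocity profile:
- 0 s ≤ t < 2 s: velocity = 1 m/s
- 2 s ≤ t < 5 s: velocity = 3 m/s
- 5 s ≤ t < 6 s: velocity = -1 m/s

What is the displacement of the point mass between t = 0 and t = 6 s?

10 m

Displacement is the signed area under the v-t curve.
0–2 s: 1 × 2 = 2 m
2–5 s: 3 × 3 = 9 m
5–6 s: -1 × 1 = -1 m
Net displacement = 10 m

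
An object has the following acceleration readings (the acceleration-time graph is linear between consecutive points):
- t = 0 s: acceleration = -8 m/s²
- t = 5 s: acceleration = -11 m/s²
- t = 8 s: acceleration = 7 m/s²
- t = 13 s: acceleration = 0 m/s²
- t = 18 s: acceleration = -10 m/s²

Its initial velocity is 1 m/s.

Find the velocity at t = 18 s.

Δv equals the area under the a-t graph; then v = v₀ + Δv.
0–5 s: ½(-8 + -11)(5) = -47.5 m/s
5–8 s: ½(-11 + 7)(3) = -6 m/s
8–13 s: ½(7 + 0)(5) = 17.5 m/s
13–18 s: ½(0 + -10)(5) = -25 m/s
Δv = -61 m/s, so v(18) = 1 + (-61) = -60 m/s.

-60 m/s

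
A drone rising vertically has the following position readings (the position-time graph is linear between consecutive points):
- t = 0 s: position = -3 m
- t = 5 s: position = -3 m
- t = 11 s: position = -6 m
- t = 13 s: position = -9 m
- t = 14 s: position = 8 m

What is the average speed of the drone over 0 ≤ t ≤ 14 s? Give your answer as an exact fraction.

23/14 m/s

Average speed = (total path length)/(elapsed time); on a piecewise-linear x-t graph the path length is Σ|Δx|.
0–5 s: |Δx| = |-3 − -3| = 0 m
5–11 s: |Δx| = |-6 − -3| = 3 m
11–13 s: |Δx| = |-9 − -6| = 3 m
13–14 s: |Δx| = |8 − -9| = 17 m
Total path = 23 m; average speed = 23/14 = 23/14 m/s.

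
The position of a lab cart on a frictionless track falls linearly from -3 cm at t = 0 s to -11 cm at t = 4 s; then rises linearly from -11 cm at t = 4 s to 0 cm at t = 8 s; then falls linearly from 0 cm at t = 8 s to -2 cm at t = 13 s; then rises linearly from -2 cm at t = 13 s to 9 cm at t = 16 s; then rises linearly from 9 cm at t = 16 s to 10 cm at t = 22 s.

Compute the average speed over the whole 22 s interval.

Average speed = (total path length)/(elapsed time); on a piecewise-linear x-t graph the path length is Σ|Δx|.
0–4 s: |Δx| = |-11 − -3| = 8 cm
4–8 s: |Δx| = |0 − -11| = 11 cm
8–13 s: |Δx| = |-2 − 0| = 2 cm
13–16 s: |Δx| = |9 − -2| = 11 cm
16–22 s: |Δx| = |10 − 9| = 1 cm
Total path = 33 cm; average speed = 33/22 = 1.5 cm/s.

1.5 cm/s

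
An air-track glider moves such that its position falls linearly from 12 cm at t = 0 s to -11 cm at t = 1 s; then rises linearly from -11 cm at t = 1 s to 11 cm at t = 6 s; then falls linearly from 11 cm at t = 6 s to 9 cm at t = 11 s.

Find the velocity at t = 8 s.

Velocity is the slope of the x-t graph on 6–11 s: (9 − 11)/(11 − 6) = -0.4 cm/s.

-0.4 cm/s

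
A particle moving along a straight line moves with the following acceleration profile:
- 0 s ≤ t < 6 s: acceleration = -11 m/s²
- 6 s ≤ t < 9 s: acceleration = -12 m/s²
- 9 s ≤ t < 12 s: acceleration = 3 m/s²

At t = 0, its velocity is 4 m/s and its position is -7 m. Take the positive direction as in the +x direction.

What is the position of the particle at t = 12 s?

On each constant-a segment, Δv = aΔt and Δx = v₀Δt + ½aΔt²; chain segment to segment.
0–6 s: v starts 4 m/s; Δx = 4·6 + ½·-11·6² = -174 m; v ends -62 m/s.
6–9 s: v starts -62 m/s; Δx = -62·3 + ½·-12·3² = -240 m; v ends -98 m/s.
9–12 s: v starts -98 m/s; Δx = -98·3 + ½·3·3² = -280.5 m; v ends -89 m/s.
x(12) = -7 + Σ Δx = -701.5 m.

-701.5 m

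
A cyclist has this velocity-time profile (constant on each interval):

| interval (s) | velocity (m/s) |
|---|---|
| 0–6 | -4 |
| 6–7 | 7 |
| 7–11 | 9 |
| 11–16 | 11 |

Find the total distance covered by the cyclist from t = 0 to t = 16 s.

Distance (not displacement) is the total path length: add the absolute areas under v-t.
0–6 s: |-4| × 6 = 24 m
6–7 s: |7| × 1 = 7 m
7–11 s: |9| × 4 = 36 m
11–16 s: |11| × 5 = 55 m
Total distance = 122 m

122 m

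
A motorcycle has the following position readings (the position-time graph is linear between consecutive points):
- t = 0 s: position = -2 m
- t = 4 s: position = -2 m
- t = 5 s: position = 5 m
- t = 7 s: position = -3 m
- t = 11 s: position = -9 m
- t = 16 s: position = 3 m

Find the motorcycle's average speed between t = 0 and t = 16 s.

2.0625 m/s

Average speed = (total path length)/(elapsed time); on a piecewise-linear x-t graph the path length is Σ|Δx|.
0–4 s: |Δx| = |-2 − -2| = 0 m
4–5 s: |Δx| = |5 − -2| = 7 m
5–7 s: |Δx| = |-3 − 5| = 8 m
7–11 s: |Δx| = |-9 − -3| = 6 m
11–16 s: |Δx| = |3 − -9| = 12 m
Total path = 33 m; average speed = 33/16 = 2.0625 m/s.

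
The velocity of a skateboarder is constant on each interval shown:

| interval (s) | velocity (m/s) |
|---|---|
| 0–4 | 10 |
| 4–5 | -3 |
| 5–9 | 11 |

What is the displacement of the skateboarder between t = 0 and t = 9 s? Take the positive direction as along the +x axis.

Displacement is the signed area under the v-t curve.
0–4 s: 10 × 4 = 40 m
4–5 s: -3 × 1 = -3 m
5–9 s: 11 × 4 = 44 m
Net displacement = 81 m

81 m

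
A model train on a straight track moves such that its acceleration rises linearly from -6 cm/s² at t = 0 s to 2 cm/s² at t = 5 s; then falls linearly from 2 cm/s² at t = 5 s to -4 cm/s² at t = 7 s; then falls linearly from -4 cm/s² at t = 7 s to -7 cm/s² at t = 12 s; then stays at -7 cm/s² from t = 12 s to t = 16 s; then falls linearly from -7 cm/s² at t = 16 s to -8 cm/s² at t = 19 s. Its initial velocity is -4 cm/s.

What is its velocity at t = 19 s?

Δv equals the area under the a-t graph; then v = v₀ + Δv.
0–5 s: ½(-6 + 2)(5) = -10 cm/s
5–7 s: ½(2 + -4)(2) = -2 cm/s
7–12 s: ½(-4 + -7)(5) = -27.5 cm/s
12–16 s: -7 × 4 = -28 cm/s
16–19 s: ½(-7 + -8)(3) = -22.5 cm/s
Δv = -90 cm/s, so v(19) = -4 + (-90) = -94 cm/s.

-94 cm/s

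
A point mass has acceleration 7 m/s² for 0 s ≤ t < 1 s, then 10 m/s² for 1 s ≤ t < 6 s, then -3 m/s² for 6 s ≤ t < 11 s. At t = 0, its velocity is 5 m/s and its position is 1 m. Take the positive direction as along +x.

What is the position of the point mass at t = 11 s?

On each constant-a segment, Δv = aΔt and Δx = v₀Δt + ½aΔt²; chain segment to segment.
0–1 s: v starts 5 m/s; Δx = 5·1 + ½·7·1² = 8.5 m; v ends 12 m/s.
1–6 s: v starts 12 m/s; Δx = 12·5 + ½·10·5² = 185 m; v ends 62 m/s.
6–11 s: v starts 62 m/s; Δx = 62·5 + ½·-3·5² = 272.5 m; v ends 47 m/s.
x(11) = 1 + Σ Δx = 467 m.

467 m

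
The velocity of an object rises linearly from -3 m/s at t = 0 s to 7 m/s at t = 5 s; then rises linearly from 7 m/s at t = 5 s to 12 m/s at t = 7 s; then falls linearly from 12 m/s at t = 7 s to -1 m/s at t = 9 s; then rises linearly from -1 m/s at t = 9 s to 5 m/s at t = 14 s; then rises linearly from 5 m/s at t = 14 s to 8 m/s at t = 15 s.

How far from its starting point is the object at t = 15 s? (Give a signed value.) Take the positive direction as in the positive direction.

Net displacement equals the area under the velocity-time graph (areas below the axis count negative).
0–5 s: ½(-3 + 7)(5) = 10 m
5–7 s: ½(7 + 12)(2) = 19 m
7–9 s: ½(12 + -1)(2) = 11 m
9–14 s: ½(-1 + 5)(5) = 10 m
14–15 s: ½(5 + 8)(1) = 6.5 m
Net displacement = 56.5 m

56.5 m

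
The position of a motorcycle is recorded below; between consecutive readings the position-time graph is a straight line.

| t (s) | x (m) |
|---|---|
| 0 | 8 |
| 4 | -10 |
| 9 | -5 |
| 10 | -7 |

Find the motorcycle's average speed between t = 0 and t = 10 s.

2.5 m/s

Average speed = (total path length)/(elapsed time); on a piecewise-linear x-t graph the path length is Σ|Δx|.
0–4 s: |Δx| = |-10 − 8| = 18 m
4–9 s: |Δx| = |-5 − -10| = 5 m
9–10 s: |Δx| = |-7 − -5| = 2 m
Total path = 25 m; average speed = 25/10 = 2.5 m/s.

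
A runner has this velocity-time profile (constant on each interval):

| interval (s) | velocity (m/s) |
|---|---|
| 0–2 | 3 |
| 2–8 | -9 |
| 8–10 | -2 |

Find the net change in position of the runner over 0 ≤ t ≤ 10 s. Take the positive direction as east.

-52 m

Net displacement equals the area under the velocity-time graph (areas below the axis count negative).
0–2 s: 3 × 2 = 6 m
2–8 s: -9 × 6 = -54 m
8–10 s: -2 × 2 = -4 m
Net displacement = -52 m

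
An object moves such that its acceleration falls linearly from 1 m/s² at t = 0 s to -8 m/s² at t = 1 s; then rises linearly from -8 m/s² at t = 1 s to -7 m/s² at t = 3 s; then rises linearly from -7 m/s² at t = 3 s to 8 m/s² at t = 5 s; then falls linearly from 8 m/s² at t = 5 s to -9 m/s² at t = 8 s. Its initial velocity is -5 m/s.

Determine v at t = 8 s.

Δv equals the area under the a-t graph; then v = v₀ + Δv.
0–1 s: ½(1 + -8)(1) = -3.5 m/s
1–3 s: ½(-8 + -7)(2) = -15 m/s
3–5 s: ½(-7 + 8)(2) = 1 m/s
5–8 s: ½(8 + -9)(3) = -1.5 m/s
Δv = -19 m/s, so v(8) = -5 + (-19) = -24 m/s.

-24 m/s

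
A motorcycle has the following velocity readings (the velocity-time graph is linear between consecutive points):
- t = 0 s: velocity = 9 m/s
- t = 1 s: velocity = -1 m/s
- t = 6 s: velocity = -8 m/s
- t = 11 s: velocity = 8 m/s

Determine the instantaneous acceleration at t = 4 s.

-1.4 m/s²

Acceleration is the slope of the v-t graph on 1–6 s: (-8 − -1)/(6 − 1) = -1.4 m/s².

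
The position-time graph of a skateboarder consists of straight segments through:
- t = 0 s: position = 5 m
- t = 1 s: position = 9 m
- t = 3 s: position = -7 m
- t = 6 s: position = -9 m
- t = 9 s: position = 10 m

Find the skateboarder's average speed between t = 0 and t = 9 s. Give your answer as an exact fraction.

Average speed = (total path length)/(elapsed time); on a piecewise-linear x-t graph the path length is Σ|Δx|.
0–1 s: |Δx| = |9 − 5| = 4 m
1–3 s: |Δx| = |-7 − 9| = 16 m
3–6 s: |Δx| = |-9 − -7| = 2 m
6–9 s: |Δx| = |10 − -9| = 19 m
Total path = 41 m; average speed = 41/9 = 41/9 m/s.

41/9 m/s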